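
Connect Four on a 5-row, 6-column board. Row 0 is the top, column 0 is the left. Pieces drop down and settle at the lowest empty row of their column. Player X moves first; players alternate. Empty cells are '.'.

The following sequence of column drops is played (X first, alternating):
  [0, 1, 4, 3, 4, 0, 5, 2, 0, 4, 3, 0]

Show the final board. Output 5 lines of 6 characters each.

Answer: ......
O.....
X...O.
O..XX.
XOOOXX

Derivation:
Move 1: X drops in col 0, lands at row 4
Move 2: O drops in col 1, lands at row 4
Move 3: X drops in col 4, lands at row 4
Move 4: O drops in col 3, lands at row 4
Move 5: X drops in col 4, lands at row 3
Move 6: O drops in col 0, lands at row 3
Move 7: X drops in col 5, lands at row 4
Move 8: O drops in col 2, lands at row 4
Move 9: X drops in col 0, lands at row 2
Move 10: O drops in col 4, lands at row 2
Move 11: X drops in col 3, lands at row 3
Move 12: O drops in col 0, lands at row 1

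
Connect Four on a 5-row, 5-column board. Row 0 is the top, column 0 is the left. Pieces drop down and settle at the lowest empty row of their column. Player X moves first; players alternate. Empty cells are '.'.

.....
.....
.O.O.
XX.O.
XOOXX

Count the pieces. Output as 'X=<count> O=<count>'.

X=5 O=5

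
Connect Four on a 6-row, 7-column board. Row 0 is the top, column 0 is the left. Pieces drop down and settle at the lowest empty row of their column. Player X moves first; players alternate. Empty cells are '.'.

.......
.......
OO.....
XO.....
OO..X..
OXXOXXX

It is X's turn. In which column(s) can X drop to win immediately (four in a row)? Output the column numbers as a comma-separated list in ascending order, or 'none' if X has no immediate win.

Answer: none

Derivation:
col 0: drop X → no win
col 1: drop X → no win
col 2: drop X → no win
col 3: drop X → no win
col 4: drop X → no win
col 5: drop X → no win
col 6: drop X → no win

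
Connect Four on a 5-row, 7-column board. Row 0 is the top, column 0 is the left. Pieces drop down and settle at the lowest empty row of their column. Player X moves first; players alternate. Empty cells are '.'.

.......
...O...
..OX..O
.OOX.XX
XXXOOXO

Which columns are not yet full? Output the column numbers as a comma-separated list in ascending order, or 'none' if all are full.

Answer: 0,1,2,3,4,5,6

Derivation:
col 0: top cell = '.' → open
col 1: top cell = '.' → open
col 2: top cell = '.' → open
col 3: top cell = '.' → open
col 4: top cell = '.' → open
col 5: top cell = '.' → open
col 6: top cell = '.' → open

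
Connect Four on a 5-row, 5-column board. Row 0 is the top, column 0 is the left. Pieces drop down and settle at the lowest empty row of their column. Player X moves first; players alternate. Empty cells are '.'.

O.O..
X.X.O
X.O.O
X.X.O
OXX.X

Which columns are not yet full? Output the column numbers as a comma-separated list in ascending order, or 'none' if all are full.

col 0: top cell = 'O' → FULL
col 1: top cell = '.' → open
col 2: top cell = 'O' → FULL
col 3: top cell = '.' → open
col 4: top cell = '.' → open

Answer: 1,3,4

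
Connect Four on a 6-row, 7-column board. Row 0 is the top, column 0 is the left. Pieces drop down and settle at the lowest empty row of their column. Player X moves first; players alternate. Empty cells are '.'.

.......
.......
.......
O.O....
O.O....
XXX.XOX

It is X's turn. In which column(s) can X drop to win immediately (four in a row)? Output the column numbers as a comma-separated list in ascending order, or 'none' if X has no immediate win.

col 0: drop X → no win
col 1: drop X → no win
col 2: drop X → no win
col 3: drop X → WIN!
col 4: drop X → no win
col 5: drop X → no win
col 6: drop X → no win

Answer: 3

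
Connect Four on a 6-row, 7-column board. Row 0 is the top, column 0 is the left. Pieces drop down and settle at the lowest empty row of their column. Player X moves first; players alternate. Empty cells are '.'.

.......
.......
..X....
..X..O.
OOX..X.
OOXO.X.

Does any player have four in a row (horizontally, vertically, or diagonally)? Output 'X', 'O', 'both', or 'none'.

X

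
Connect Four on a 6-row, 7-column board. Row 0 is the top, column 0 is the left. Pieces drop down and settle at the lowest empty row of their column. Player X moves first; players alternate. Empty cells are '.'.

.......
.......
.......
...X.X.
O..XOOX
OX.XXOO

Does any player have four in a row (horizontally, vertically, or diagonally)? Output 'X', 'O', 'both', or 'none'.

none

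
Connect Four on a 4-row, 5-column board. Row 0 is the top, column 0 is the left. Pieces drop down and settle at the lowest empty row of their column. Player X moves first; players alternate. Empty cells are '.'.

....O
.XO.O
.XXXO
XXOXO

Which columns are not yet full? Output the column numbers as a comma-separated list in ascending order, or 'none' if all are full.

Answer: 0,1,2,3

Derivation:
col 0: top cell = '.' → open
col 1: top cell = '.' → open
col 2: top cell = '.' → open
col 3: top cell = '.' → open
col 4: top cell = 'O' → FULL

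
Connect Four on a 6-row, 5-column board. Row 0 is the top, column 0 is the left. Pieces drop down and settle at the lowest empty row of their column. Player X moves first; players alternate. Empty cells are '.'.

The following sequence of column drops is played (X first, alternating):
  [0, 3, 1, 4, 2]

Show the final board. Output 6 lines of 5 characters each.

Move 1: X drops in col 0, lands at row 5
Move 2: O drops in col 3, lands at row 5
Move 3: X drops in col 1, lands at row 5
Move 4: O drops in col 4, lands at row 5
Move 5: X drops in col 2, lands at row 5

Answer: .....
.....
.....
.....
.....
XXXOO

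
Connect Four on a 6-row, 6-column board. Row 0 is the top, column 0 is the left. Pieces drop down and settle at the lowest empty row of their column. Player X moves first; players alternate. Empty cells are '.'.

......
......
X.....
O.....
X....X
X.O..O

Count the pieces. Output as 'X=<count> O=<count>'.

X=4 O=3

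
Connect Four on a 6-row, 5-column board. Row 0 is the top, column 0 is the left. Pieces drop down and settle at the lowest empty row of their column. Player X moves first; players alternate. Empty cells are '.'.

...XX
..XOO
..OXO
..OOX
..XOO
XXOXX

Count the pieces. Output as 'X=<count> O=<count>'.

X=10 O=9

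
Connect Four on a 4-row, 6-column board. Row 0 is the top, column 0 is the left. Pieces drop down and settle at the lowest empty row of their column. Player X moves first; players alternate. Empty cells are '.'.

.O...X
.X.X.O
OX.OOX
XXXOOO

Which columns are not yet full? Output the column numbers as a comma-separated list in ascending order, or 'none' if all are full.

col 0: top cell = '.' → open
col 1: top cell = 'O' → FULL
col 2: top cell = '.' → open
col 3: top cell = '.' → open
col 4: top cell = '.' → open
col 5: top cell = 'X' → FULL

Answer: 0,2,3,4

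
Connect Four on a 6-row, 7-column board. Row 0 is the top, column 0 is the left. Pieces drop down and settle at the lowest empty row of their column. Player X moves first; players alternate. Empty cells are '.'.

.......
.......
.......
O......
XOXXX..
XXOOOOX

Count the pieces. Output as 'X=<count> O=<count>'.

X=7 O=6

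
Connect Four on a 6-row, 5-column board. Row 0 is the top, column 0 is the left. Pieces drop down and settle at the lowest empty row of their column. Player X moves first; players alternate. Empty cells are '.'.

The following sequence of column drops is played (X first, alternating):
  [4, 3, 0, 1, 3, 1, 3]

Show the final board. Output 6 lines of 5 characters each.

Answer: .....
.....
.....
...X.
.O.X.
XO.OX

Derivation:
Move 1: X drops in col 4, lands at row 5
Move 2: O drops in col 3, lands at row 5
Move 3: X drops in col 0, lands at row 5
Move 4: O drops in col 1, lands at row 5
Move 5: X drops in col 3, lands at row 4
Move 6: O drops in col 1, lands at row 4
Move 7: X drops in col 3, lands at row 3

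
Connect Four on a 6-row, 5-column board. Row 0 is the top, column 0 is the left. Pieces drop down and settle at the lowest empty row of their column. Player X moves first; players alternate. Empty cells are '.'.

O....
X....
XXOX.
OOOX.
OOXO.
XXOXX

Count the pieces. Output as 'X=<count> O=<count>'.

X=10 O=9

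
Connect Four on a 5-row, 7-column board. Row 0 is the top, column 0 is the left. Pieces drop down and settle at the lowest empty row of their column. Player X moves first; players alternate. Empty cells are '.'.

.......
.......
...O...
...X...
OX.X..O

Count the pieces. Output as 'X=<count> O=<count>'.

X=3 O=3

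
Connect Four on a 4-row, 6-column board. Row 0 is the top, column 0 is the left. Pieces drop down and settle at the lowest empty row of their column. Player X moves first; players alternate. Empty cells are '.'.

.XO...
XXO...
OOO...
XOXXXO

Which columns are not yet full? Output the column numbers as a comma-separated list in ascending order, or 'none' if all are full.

col 0: top cell = '.' → open
col 1: top cell = 'X' → FULL
col 2: top cell = 'O' → FULL
col 3: top cell = '.' → open
col 4: top cell = '.' → open
col 5: top cell = '.' → open

Answer: 0,3,4,5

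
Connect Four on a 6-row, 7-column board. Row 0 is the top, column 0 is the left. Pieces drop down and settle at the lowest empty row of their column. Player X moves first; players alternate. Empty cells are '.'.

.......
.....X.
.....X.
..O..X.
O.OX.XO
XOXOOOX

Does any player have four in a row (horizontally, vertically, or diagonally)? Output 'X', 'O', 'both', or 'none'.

X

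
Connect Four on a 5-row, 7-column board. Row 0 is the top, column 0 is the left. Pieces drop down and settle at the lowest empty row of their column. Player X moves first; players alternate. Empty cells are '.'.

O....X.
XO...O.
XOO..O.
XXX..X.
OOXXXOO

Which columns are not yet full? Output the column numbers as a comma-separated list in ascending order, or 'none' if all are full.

Answer: 1,2,3,4,6

Derivation:
col 0: top cell = 'O' → FULL
col 1: top cell = '.' → open
col 2: top cell = '.' → open
col 3: top cell = '.' → open
col 4: top cell = '.' → open
col 5: top cell = 'X' → FULL
col 6: top cell = '.' → open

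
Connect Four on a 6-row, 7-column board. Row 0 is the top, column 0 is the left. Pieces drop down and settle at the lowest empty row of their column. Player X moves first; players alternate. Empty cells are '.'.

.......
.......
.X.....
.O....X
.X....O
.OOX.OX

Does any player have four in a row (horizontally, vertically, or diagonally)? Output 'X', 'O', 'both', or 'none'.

none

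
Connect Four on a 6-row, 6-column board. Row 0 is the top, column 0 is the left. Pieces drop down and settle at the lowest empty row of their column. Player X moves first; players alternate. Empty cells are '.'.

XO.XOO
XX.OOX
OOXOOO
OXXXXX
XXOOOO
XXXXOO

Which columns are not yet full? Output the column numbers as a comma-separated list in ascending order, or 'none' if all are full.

Answer: 2

Derivation:
col 0: top cell = 'X' → FULL
col 1: top cell = 'O' → FULL
col 2: top cell = '.' → open
col 3: top cell = 'X' → FULL
col 4: top cell = 'O' → FULL
col 5: top cell = 'O' → FULL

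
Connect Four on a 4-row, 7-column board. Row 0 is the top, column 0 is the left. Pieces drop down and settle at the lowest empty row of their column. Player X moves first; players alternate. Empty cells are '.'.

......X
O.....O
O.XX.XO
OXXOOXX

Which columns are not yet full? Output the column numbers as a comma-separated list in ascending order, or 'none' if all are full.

col 0: top cell = '.' → open
col 1: top cell = '.' → open
col 2: top cell = '.' → open
col 3: top cell = '.' → open
col 4: top cell = '.' → open
col 5: top cell = '.' → open
col 6: top cell = 'X' → FULL

Answer: 0,1,2,3,4,5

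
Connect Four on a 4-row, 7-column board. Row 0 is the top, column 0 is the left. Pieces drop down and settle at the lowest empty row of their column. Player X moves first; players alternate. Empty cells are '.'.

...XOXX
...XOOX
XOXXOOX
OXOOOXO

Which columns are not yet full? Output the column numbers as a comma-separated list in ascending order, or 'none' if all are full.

col 0: top cell = '.' → open
col 1: top cell = '.' → open
col 2: top cell = '.' → open
col 3: top cell = 'X' → FULL
col 4: top cell = 'O' → FULL
col 5: top cell = 'X' → FULL
col 6: top cell = 'X' → FULL

Answer: 0,1,2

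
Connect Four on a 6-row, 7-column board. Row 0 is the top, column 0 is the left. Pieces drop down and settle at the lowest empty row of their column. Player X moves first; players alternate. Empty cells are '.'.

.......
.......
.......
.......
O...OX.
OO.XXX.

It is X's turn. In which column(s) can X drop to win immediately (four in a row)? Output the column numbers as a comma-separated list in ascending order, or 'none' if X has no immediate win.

col 0: drop X → no win
col 1: drop X → no win
col 2: drop X → WIN!
col 3: drop X → no win
col 4: drop X → no win
col 5: drop X → no win
col 6: drop X → WIN!

Answer: 2,6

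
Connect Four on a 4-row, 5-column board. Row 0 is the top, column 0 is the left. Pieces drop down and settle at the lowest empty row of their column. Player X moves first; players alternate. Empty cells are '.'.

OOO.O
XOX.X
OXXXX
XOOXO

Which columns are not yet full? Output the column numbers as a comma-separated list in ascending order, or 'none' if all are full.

Answer: 3

Derivation:
col 0: top cell = 'O' → FULL
col 1: top cell = 'O' → FULL
col 2: top cell = 'O' → FULL
col 3: top cell = '.' → open
col 4: top cell = 'O' → FULL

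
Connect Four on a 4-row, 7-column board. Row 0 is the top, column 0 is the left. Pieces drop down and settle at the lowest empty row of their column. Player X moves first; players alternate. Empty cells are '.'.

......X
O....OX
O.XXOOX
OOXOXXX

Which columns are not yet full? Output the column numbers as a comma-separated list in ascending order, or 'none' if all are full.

Answer: 0,1,2,3,4,5

Derivation:
col 0: top cell = '.' → open
col 1: top cell = '.' → open
col 2: top cell = '.' → open
col 3: top cell = '.' → open
col 4: top cell = '.' → open
col 5: top cell = '.' → open
col 6: top cell = 'X' → FULL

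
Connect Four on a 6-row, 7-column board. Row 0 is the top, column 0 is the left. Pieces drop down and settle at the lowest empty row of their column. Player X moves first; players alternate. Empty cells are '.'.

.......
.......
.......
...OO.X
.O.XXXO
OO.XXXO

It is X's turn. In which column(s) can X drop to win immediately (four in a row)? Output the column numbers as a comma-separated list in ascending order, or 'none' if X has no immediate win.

col 0: drop X → no win
col 1: drop X → no win
col 2: drop X → WIN!
col 3: drop X → no win
col 4: drop X → no win
col 5: drop X → no win
col 6: drop X → no win

Answer: 2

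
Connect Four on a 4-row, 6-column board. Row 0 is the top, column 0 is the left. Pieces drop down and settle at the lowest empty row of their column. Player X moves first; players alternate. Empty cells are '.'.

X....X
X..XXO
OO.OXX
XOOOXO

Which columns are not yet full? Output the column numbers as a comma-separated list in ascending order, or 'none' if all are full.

col 0: top cell = 'X' → FULL
col 1: top cell = '.' → open
col 2: top cell = '.' → open
col 3: top cell = '.' → open
col 4: top cell = '.' → open
col 5: top cell = 'X' → FULL

Answer: 1,2,3,4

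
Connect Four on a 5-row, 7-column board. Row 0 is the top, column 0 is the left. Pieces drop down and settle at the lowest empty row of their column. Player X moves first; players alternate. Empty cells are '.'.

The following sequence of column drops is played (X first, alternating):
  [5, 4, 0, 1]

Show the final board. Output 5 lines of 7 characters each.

Move 1: X drops in col 5, lands at row 4
Move 2: O drops in col 4, lands at row 4
Move 3: X drops in col 0, lands at row 4
Move 4: O drops in col 1, lands at row 4

Answer: .......
.......
.......
.......
XO..OX.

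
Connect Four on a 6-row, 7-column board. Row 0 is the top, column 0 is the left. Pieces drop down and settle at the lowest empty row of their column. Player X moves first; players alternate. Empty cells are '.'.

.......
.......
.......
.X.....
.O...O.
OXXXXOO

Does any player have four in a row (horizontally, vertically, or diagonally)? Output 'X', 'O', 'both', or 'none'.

X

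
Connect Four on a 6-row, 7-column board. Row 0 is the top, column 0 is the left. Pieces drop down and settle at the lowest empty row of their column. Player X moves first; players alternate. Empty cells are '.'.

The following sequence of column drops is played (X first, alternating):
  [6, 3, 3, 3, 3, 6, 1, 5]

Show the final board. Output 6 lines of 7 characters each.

Answer: .......
.......
...X...
...O...
...X..O
.X.O.OX

Derivation:
Move 1: X drops in col 6, lands at row 5
Move 2: O drops in col 3, lands at row 5
Move 3: X drops in col 3, lands at row 4
Move 4: O drops in col 3, lands at row 3
Move 5: X drops in col 3, lands at row 2
Move 6: O drops in col 6, lands at row 4
Move 7: X drops in col 1, lands at row 5
Move 8: O drops in col 5, lands at row 5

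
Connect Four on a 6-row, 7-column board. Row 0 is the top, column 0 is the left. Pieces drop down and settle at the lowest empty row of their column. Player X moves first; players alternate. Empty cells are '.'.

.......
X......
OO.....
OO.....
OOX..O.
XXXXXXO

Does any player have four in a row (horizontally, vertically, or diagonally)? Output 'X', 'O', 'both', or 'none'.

X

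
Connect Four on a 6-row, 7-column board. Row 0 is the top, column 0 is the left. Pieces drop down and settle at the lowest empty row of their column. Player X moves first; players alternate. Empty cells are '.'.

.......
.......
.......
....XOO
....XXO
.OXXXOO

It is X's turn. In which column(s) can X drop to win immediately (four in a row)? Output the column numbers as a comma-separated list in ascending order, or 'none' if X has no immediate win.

col 0: drop X → no win
col 1: drop X → no win
col 2: drop X → no win
col 3: drop X → no win
col 4: drop X → WIN!
col 5: drop X → no win
col 6: drop X → no win

Answer: 4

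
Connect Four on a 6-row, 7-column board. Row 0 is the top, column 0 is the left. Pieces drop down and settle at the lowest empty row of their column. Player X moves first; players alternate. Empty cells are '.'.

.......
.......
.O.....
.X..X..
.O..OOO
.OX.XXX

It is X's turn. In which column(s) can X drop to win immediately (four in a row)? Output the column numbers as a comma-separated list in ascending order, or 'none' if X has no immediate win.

col 0: drop X → no win
col 1: drop X → no win
col 2: drop X → no win
col 3: drop X → WIN!
col 4: drop X → no win
col 5: drop X → no win
col 6: drop X → no win

Answer: 3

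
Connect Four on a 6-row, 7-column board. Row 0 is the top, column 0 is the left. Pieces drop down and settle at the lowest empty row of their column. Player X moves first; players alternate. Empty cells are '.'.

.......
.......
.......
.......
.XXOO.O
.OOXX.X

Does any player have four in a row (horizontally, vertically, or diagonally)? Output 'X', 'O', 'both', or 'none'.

none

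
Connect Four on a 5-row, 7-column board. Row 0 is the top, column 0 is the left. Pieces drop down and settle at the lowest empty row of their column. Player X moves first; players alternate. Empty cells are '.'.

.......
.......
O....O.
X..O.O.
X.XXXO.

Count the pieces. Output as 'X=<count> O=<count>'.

X=5 O=5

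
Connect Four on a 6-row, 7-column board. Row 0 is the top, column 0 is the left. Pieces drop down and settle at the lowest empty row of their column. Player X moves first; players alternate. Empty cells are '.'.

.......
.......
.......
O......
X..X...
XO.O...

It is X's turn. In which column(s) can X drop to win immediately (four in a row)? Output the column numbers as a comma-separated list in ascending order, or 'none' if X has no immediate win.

Answer: none

Derivation:
col 0: drop X → no win
col 1: drop X → no win
col 2: drop X → no win
col 3: drop X → no win
col 4: drop X → no win
col 5: drop X → no win
col 6: drop X → no win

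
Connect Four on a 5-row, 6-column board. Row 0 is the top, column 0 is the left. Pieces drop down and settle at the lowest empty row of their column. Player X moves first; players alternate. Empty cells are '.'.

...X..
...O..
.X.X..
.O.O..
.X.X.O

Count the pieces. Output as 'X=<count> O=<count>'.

X=5 O=4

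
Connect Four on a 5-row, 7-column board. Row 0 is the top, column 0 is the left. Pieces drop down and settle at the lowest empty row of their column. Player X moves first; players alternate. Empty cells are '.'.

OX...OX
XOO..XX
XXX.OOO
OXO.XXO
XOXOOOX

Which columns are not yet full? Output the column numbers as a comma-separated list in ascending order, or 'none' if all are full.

col 0: top cell = 'O' → FULL
col 1: top cell = 'X' → FULL
col 2: top cell = '.' → open
col 3: top cell = '.' → open
col 4: top cell = '.' → open
col 5: top cell = 'O' → FULL
col 6: top cell = 'X' → FULL

Answer: 2,3,4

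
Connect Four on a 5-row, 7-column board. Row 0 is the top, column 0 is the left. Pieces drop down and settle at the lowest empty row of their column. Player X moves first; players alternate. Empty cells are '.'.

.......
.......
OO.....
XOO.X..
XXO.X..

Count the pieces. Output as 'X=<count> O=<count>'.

X=5 O=5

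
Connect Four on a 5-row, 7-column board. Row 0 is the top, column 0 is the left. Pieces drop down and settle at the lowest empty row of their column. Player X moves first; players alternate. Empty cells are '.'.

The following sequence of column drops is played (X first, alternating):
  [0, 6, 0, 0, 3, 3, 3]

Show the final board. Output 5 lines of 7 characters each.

Answer: .......
.......
O..X...
X..O...
X..X..O

Derivation:
Move 1: X drops in col 0, lands at row 4
Move 2: O drops in col 6, lands at row 4
Move 3: X drops in col 0, lands at row 3
Move 4: O drops in col 0, lands at row 2
Move 5: X drops in col 3, lands at row 4
Move 6: O drops in col 3, lands at row 3
Move 7: X drops in col 3, lands at row 2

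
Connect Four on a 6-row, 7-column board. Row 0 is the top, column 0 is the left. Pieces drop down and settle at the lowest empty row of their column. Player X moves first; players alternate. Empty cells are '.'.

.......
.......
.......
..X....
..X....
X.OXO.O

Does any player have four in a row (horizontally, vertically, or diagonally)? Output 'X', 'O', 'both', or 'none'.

none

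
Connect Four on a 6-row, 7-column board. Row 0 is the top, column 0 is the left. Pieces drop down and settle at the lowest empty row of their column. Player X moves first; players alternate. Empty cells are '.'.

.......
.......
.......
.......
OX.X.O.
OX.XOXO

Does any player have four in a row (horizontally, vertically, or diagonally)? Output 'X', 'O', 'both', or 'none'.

none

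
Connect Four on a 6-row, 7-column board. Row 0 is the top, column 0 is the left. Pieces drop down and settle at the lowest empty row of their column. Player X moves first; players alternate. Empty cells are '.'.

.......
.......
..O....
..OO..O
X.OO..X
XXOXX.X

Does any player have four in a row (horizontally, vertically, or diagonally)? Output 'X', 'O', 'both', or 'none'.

O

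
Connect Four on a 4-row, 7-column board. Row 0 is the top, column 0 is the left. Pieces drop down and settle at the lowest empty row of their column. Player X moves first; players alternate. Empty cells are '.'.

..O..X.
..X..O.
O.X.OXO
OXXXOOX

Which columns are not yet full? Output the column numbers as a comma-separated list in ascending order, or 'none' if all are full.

Answer: 0,1,3,4,6

Derivation:
col 0: top cell = '.' → open
col 1: top cell = '.' → open
col 2: top cell = 'O' → FULL
col 3: top cell = '.' → open
col 4: top cell = '.' → open
col 5: top cell = 'X' → FULL
col 6: top cell = '.' → open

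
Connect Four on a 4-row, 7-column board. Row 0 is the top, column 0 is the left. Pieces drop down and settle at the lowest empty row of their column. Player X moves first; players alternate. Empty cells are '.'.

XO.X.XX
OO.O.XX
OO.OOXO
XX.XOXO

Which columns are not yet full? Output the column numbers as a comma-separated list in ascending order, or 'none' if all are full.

Answer: 2,4

Derivation:
col 0: top cell = 'X' → FULL
col 1: top cell = 'O' → FULL
col 2: top cell = '.' → open
col 3: top cell = 'X' → FULL
col 4: top cell = '.' → open
col 5: top cell = 'X' → FULL
col 6: top cell = 'X' → FULL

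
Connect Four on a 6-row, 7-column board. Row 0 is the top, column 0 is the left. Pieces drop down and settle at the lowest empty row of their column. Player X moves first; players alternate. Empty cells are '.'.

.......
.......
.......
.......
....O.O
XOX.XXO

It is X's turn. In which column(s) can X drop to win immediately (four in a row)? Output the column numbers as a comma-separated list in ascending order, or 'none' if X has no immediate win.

col 0: drop X → no win
col 1: drop X → no win
col 2: drop X → no win
col 3: drop X → WIN!
col 4: drop X → no win
col 5: drop X → no win
col 6: drop X → no win

Answer: 3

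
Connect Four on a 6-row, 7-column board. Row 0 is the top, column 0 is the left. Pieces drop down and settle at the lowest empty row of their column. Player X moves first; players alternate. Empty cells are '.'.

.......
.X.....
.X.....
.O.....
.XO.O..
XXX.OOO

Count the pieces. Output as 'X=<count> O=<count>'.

X=6 O=6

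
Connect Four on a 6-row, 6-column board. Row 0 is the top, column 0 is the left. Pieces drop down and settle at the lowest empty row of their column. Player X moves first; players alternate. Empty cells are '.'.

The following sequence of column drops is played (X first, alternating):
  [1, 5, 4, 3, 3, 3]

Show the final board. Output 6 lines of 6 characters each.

Move 1: X drops in col 1, lands at row 5
Move 2: O drops in col 5, lands at row 5
Move 3: X drops in col 4, lands at row 5
Move 4: O drops in col 3, lands at row 5
Move 5: X drops in col 3, lands at row 4
Move 6: O drops in col 3, lands at row 3

Answer: ......
......
......
...O..
...X..
.X.OXO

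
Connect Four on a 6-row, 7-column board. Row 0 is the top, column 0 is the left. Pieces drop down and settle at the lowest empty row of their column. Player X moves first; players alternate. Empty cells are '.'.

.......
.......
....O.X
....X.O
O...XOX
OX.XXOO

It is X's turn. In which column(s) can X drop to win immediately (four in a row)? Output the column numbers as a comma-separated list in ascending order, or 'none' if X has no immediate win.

Answer: 2,5

Derivation:
col 0: drop X → no win
col 1: drop X → no win
col 2: drop X → WIN!
col 3: drop X → no win
col 4: drop X → no win
col 5: drop X → WIN!
col 6: drop X → no win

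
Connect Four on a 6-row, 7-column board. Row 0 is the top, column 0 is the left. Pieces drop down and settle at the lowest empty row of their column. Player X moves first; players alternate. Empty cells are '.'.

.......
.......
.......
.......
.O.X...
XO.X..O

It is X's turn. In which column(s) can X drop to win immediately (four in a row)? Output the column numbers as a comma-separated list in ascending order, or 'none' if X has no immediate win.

Answer: none

Derivation:
col 0: drop X → no win
col 1: drop X → no win
col 2: drop X → no win
col 3: drop X → no win
col 4: drop X → no win
col 5: drop X → no win
col 6: drop X → no win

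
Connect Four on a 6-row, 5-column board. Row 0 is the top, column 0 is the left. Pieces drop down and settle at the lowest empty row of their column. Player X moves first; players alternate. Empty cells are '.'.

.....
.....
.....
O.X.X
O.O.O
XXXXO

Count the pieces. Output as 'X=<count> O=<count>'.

X=6 O=5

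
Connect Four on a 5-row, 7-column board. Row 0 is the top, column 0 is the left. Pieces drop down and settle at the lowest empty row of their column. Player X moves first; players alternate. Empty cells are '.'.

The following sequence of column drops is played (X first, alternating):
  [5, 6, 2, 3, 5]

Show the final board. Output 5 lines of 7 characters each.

Answer: .......
.......
.......
.....X.
..XO.XO

Derivation:
Move 1: X drops in col 5, lands at row 4
Move 2: O drops in col 6, lands at row 4
Move 3: X drops in col 2, lands at row 4
Move 4: O drops in col 3, lands at row 4
Move 5: X drops in col 5, lands at row 3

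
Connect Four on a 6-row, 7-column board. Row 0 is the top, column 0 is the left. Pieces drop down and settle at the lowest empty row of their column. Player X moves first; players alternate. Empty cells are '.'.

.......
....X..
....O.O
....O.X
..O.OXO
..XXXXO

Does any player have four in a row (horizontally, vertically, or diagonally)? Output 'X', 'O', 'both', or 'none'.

X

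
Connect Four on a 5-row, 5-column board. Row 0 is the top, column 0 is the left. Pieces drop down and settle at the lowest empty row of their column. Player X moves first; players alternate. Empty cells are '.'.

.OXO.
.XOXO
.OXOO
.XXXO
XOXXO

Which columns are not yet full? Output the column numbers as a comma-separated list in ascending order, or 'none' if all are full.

col 0: top cell = '.' → open
col 1: top cell = 'O' → FULL
col 2: top cell = 'X' → FULL
col 3: top cell = 'O' → FULL
col 4: top cell = '.' → open

Answer: 0,4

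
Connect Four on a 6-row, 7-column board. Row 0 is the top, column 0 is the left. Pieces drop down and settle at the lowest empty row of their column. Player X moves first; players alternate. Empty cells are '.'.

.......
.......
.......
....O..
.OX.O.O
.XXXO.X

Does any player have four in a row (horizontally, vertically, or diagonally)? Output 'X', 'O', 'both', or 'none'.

none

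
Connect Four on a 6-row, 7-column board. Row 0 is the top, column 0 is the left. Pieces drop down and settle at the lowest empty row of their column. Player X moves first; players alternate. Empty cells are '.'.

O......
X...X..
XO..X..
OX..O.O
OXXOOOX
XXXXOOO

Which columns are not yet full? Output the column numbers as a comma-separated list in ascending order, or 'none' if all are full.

Answer: 1,2,3,4,5,6

Derivation:
col 0: top cell = 'O' → FULL
col 1: top cell = '.' → open
col 2: top cell = '.' → open
col 3: top cell = '.' → open
col 4: top cell = '.' → open
col 5: top cell = '.' → open
col 6: top cell = '.' → open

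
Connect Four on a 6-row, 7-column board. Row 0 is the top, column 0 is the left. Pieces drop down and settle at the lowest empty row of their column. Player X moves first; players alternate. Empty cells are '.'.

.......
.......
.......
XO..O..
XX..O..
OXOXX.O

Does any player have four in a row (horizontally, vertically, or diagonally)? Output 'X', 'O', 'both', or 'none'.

none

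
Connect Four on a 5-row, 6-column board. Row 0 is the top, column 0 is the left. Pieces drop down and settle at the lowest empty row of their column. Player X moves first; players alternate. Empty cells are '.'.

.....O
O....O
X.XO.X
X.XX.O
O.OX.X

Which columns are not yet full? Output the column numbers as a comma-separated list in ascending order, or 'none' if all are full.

Answer: 0,1,2,3,4

Derivation:
col 0: top cell = '.' → open
col 1: top cell = '.' → open
col 2: top cell = '.' → open
col 3: top cell = '.' → open
col 4: top cell = '.' → open
col 5: top cell = 'O' → FULL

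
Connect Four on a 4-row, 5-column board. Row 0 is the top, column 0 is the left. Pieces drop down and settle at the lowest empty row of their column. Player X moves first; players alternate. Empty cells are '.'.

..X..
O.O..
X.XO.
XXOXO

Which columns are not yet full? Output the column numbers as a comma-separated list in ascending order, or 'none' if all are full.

col 0: top cell = '.' → open
col 1: top cell = '.' → open
col 2: top cell = 'X' → FULL
col 3: top cell = '.' → open
col 4: top cell = '.' → open

Answer: 0,1,3,4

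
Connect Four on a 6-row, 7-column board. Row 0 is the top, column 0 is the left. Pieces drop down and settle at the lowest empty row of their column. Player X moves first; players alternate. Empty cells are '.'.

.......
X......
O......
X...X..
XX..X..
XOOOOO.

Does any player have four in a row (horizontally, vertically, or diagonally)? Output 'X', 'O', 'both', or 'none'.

O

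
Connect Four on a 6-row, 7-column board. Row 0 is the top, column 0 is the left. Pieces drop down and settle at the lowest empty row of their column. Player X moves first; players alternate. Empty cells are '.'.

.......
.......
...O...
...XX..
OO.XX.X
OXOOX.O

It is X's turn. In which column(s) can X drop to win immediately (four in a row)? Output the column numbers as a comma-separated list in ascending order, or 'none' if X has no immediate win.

Answer: 4

Derivation:
col 0: drop X → no win
col 1: drop X → no win
col 2: drop X → no win
col 3: drop X → no win
col 4: drop X → WIN!
col 5: drop X → no win
col 6: drop X → no win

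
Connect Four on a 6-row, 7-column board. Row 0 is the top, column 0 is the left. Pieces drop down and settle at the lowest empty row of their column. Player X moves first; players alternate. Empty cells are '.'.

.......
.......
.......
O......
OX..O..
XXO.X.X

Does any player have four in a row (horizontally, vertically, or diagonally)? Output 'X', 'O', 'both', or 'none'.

none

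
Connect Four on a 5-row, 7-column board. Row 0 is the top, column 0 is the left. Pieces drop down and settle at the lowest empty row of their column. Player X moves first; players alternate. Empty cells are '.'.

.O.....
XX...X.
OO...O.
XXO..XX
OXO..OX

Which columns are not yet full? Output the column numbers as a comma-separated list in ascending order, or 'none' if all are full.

col 0: top cell = '.' → open
col 1: top cell = 'O' → FULL
col 2: top cell = '.' → open
col 3: top cell = '.' → open
col 4: top cell = '.' → open
col 5: top cell = '.' → open
col 6: top cell = '.' → open

Answer: 0,2,3,4,5,6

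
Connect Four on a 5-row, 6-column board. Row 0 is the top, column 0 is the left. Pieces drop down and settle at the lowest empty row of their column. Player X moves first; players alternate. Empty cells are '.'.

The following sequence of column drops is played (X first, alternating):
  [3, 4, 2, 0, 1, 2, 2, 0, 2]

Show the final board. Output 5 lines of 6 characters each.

Answer: ......
..X...
..X...
O.O...
OXXXO.

Derivation:
Move 1: X drops in col 3, lands at row 4
Move 2: O drops in col 4, lands at row 4
Move 3: X drops in col 2, lands at row 4
Move 4: O drops in col 0, lands at row 4
Move 5: X drops in col 1, lands at row 4
Move 6: O drops in col 2, lands at row 3
Move 7: X drops in col 2, lands at row 2
Move 8: O drops in col 0, lands at row 3
Move 9: X drops in col 2, lands at row 1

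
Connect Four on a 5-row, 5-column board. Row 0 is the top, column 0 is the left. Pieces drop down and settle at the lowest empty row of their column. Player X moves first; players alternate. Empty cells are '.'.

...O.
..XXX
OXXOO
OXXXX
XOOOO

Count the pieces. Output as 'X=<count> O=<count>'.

X=10 O=9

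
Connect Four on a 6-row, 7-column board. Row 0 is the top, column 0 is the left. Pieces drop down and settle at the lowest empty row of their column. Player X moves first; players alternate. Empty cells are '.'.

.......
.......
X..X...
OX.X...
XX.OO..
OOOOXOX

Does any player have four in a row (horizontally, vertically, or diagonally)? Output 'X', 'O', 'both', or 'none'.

O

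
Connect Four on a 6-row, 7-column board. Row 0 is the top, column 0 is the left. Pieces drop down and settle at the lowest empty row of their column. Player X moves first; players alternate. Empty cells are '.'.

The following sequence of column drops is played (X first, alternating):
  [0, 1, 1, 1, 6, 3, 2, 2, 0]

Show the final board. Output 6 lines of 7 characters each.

Move 1: X drops in col 0, lands at row 5
Move 2: O drops in col 1, lands at row 5
Move 3: X drops in col 1, lands at row 4
Move 4: O drops in col 1, lands at row 3
Move 5: X drops in col 6, lands at row 5
Move 6: O drops in col 3, lands at row 5
Move 7: X drops in col 2, lands at row 5
Move 8: O drops in col 2, lands at row 4
Move 9: X drops in col 0, lands at row 4

Answer: .......
.......
.......
.O.....
XXO....
XOXO..X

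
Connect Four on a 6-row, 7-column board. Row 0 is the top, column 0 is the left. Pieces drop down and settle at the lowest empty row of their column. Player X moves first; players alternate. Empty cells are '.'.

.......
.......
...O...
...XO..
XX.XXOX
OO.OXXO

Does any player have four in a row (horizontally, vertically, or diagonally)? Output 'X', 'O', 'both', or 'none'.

O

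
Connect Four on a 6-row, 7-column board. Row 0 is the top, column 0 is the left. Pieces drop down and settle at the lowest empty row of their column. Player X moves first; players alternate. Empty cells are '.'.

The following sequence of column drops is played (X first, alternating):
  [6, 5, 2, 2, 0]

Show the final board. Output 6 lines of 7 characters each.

Answer: .......
.......
.......
.......
..O....
X.X..OX

Derivation:
Move 1: X drops in col 6, lands at row 5
Move 2: O drops in col 5, lands at row 5
Move 3: X drops in col 2, lands at row 5
Move 4: O drops in col 2, lands at row 4
Move 5: X drops in col 0, lands at row 5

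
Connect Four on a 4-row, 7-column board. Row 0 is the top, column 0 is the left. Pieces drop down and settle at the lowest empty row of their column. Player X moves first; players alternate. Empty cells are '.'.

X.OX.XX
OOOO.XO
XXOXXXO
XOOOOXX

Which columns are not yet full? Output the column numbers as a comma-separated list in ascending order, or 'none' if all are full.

col 0: top cell = 'X' → FULL
col 1: top cell = '.' → open
col 2: top cell = 'O' → FULL
col 3: top cell = 'X' → FULL
col 4: top cell = '.' → open
col 5: top cell = 'X' → FULL
col 6: top cell = 'X' → FULL

Answer: 1,4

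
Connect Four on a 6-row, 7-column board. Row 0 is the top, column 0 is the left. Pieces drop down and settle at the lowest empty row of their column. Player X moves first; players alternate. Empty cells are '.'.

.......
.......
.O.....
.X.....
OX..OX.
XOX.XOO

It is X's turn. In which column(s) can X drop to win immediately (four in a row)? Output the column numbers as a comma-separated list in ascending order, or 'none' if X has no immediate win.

Answer: none

Derivation:
col 0: drop X → no win
col 1: drop X → no win
col 2: drop X → no win
col 3: drop X → no win
col 4: drop X → no win
col 5: drop X → no win
col 6: drop X → no win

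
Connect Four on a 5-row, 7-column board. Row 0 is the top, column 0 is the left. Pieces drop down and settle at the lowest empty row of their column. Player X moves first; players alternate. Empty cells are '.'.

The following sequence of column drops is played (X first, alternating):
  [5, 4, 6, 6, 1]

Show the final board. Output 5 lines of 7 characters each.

Move 1: X drops in col 5, lands at row 4
Move 2: O drops in col 4, lands at row 4
Move 3: X drops in col 6, lands at row 4
Move 4: O drops in col 6, lands at row 3
Move 5: X drops in col 1, lands at row 4

Answer: .......
.......
.......
......O
.X..OXX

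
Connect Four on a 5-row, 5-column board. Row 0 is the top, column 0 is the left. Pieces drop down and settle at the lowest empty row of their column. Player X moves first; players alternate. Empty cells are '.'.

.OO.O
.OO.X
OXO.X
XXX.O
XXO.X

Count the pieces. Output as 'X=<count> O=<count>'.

X=9 O=9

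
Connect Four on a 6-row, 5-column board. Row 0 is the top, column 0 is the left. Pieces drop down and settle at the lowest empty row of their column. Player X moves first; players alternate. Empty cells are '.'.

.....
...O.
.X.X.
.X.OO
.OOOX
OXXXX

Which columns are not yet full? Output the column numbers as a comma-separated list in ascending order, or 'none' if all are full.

col 0: top cell = '.' → open
col 1: top cell = '.' → open
col 2: top cell = '.' → open
col 3: top cell = '.' → open
col 4: top cell = '.' → open

Answer: 0,1,2,3,4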